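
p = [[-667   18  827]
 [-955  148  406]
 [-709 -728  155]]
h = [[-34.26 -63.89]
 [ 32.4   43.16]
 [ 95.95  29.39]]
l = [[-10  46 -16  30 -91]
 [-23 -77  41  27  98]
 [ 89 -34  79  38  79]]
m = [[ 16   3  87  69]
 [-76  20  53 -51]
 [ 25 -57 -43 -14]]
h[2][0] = 95.95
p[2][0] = -709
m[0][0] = 16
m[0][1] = 3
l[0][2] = -16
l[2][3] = 38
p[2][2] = 155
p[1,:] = [-955, 148, 406]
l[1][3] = 27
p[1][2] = 406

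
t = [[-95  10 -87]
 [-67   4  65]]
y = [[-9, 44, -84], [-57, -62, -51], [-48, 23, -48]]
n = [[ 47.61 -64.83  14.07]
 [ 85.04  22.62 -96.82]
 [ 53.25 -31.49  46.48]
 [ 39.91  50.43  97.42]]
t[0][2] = -87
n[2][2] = 46.48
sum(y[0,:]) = -49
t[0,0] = -95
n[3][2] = 97.42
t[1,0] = -67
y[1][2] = -51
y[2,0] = -48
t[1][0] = -67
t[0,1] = 10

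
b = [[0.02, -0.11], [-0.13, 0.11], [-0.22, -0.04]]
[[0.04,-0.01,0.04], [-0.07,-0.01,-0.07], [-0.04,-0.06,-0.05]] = b@[[0.26,0.23,0.3], [-0.34,0.14,-0.3]]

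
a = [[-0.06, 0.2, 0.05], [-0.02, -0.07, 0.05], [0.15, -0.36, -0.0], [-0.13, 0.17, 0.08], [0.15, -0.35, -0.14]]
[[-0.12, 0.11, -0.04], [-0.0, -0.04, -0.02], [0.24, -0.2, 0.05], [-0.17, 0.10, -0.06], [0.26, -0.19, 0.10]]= a@[[0.77,  -0.12,  0.14], [-0.34,  0.51,  -0.07], [-0.21,  -0.04,  -0.39]]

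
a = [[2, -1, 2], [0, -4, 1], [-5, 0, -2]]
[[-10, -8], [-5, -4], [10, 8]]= a@ [[0, 0], [0, 0], [-5, -4]]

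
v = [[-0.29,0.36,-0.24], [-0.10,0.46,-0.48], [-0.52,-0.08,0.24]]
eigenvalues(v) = [-0.22, -0.11, 0.74]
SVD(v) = [[-0.58, 0.33, -0.75], [-0.81, -0.09, 0.58], [0.12, 0.94, 0.32]] @ diag([0.8303300258411017, 0.60574747104066, 0.0363599988250856]) @ [[0.22, -0.71, 0.67], [-0.95, 0.00, 0.32], [-0.22, -0.7, -0.67]]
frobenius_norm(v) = 1.03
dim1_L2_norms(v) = [0.52, 0.67, 0.58]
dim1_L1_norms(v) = [0.89, 1.04, 0.84]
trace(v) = 0.41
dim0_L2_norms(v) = [0.6, 0.59, 0.59]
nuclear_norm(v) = 1.47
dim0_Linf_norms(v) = [0.52, 0.46, 0.48]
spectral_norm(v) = 0.83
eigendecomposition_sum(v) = [[-0.6,  0.32,  0.02], [-0.66,  0.35,  0.03], [-0.8,  0.43,  0.03]] + [[0.22,-0.14,-0.05], [0.38,-0.25,-0.08], [0.41,-0.27,-0.09]] + [[0.09, 0.18, -0.22], [0.18, 0.35, -0.43], [-0.12, -0.24, 0.29]]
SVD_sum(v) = [[-0.11, 0.34, -0.32], [-0.15, 0.47, -0.45], [0.02, -0.07, 0.07]] + [[-0.19,0.00,0.06], [0.05,-0.00,-0.02], [-0.54,0.0,0.18]] + [[0.01,0.02,0.02], [-0.00,-0.01,-0.01], [-0.00,-0.01,-0.01]]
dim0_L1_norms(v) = [0.91, 0.9, 0.96]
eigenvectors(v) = [[0.50, -0.37, -0.39], [0.55, -0.63, -0.76], [0.67, -0.68, 0.52]]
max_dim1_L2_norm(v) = 0.67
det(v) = 0.02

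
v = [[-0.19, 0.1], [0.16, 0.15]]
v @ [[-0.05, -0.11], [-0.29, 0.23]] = [[-0.02, 0.04],[-0.05, 0.02]]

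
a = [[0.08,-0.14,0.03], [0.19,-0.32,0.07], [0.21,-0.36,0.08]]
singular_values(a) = [0.59, 0.0, 0.0]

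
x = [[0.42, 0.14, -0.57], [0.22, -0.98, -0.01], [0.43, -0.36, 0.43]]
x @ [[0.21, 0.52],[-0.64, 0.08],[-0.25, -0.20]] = [[0.14, 0.34],[0.68, 0.04],[0.21, 0.11]]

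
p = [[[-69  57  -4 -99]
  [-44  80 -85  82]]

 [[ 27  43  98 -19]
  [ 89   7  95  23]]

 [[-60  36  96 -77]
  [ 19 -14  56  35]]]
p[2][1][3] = 35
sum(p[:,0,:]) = 29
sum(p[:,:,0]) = -38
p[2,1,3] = 35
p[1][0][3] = -19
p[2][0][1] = 36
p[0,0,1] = 57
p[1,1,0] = 89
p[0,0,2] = -4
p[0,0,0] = -69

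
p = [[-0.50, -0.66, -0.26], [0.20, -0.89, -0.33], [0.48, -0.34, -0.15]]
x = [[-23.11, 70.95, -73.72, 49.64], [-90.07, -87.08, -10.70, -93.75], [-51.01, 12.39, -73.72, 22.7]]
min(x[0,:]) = -73.72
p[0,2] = -0.264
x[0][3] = 49.64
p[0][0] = -0.496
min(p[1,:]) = -0.892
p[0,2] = -0.264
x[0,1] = 70.95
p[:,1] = [-0.659, -0.892, -0.337]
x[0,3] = 49.64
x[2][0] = -51.01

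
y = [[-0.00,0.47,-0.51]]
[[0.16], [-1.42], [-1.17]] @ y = [[0.0, 0.08, -0.08], [0.00, -0.67, 0.72], [0.0, -0.55, 0.60]]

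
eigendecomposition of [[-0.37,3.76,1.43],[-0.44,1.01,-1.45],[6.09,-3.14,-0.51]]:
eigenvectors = [[-0.47+0.00j, -0.15-0.41j, -0.15+0.41j], [(0.19+0j), (0.36-0.37j), (0.36+0.37j)], [(0.86+0j), -0.74+0.00j, (-0.74-0j)]]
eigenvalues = [(-4.51+0j), (2.32+1.8j), (2.32-1.8j)]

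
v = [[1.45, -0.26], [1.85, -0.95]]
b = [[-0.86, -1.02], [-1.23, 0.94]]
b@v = [[-3.13, 1.19], [-0.04, -0.57]]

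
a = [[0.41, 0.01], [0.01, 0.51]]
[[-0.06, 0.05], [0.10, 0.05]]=a @ [[-0.15, 0.12],[0.2, 0.10]]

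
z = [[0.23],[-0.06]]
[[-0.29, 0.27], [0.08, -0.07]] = z @ [[-1.28, 1.18]]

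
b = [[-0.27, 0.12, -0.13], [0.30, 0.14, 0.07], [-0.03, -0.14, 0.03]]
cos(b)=[[0.94, -0.00, -0.02], [0.02, 0.98, 0.01], [0.02, 0.01, 1.00]]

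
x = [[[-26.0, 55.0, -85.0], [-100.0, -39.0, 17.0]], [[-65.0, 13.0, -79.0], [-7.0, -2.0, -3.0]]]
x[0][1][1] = -39.0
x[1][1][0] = -7.0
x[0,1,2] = 17.0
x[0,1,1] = -39.0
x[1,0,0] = -65.0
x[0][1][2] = 17.0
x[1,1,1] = -2.0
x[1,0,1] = 13.0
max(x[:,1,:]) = 17.0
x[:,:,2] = [[-85.0, 17.0], [-79.0, -3.0]]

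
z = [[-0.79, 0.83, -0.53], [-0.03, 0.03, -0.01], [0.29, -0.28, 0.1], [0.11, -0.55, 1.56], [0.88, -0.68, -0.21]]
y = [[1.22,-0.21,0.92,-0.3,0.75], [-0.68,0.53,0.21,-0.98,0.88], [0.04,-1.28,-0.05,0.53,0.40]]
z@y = [[-1.55, 1.28, -0.53, -0.86, -0.07],  [-0.06, 0.04, -0.02, -0.03, -0.00],  [0.55, -0.34, 0.20, 0.24, 0.01],  [0.57, -2.31, -0.09, 1.33, 0.22],  [1.53, -0.28, 0.68, 0.29, -0.02]]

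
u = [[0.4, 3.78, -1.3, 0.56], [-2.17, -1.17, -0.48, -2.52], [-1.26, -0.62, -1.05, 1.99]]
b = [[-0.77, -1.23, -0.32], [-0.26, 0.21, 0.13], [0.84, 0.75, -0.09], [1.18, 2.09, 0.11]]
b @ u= [[2.76,  -1.27,  1.93,  2.03], [-0.72,  -1.31,  0.1,  -0.42], [-1.18,  2.35,  -1.36,  -1.6], [-4.20,  1.95,  -2.65,  -4.39]]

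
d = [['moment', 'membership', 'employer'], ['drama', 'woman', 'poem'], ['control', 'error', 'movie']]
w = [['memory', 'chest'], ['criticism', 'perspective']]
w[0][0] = 'memory'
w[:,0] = ['memory', 'criticism']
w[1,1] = 'perspective'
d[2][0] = 'control'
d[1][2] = 'poem'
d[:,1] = ['membership', 'woman', 'error']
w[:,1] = ['chest', 'perspective']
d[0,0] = 'moment'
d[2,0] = 'control'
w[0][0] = 'memory'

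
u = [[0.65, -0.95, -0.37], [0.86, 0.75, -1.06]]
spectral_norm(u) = 1.58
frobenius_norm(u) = 1.97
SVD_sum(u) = [[0.22, 0.12, -0.25], [0.96, 0.5, -1.09]] + [[0.43, -1.07, -0.12], [-0.10, 0.25, 0.03]]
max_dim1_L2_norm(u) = 1.56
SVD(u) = [[0.23,0.97], [0.97,-0.23]] @ diag([1.5753025468446997, 1.1857579373146125]) @ [[0.63,0.33,-0.71], [0.37,-0.92,-0.1]]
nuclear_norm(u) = 2.76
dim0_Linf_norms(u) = [0.86, 0.95, 1.06]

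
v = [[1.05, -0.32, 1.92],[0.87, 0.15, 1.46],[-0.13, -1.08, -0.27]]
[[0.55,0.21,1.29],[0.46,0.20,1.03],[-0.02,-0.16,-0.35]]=v@[[0.75,-0.04,-0.13], [-0.04,0.12,0.15], [-0.13,0.15,0.77]]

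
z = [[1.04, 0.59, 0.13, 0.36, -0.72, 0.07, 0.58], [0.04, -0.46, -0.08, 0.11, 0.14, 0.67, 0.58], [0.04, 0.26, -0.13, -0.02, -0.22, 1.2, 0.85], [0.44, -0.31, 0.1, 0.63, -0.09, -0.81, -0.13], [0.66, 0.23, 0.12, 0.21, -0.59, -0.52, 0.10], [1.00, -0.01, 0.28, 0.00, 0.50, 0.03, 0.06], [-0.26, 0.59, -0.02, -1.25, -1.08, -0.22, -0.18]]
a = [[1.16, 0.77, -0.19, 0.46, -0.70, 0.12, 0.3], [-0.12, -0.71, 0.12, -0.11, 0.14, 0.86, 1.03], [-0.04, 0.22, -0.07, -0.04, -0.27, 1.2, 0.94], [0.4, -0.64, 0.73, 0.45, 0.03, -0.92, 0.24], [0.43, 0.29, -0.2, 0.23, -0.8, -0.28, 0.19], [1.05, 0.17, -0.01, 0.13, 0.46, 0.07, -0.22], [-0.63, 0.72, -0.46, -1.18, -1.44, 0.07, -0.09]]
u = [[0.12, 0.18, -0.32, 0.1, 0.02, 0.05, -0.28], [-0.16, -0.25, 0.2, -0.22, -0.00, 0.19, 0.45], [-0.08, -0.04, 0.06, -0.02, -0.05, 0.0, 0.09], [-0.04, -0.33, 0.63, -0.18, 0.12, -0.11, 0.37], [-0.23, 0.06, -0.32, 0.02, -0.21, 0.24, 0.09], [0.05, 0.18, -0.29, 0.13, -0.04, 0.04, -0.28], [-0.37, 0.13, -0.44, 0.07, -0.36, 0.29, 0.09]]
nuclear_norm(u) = 2.42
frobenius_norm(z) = 3.59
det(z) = 0.00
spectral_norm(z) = 2.01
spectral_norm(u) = 1.28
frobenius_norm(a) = 4.12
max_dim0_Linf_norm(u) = 0.63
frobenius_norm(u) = 1.56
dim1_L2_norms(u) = [0.49, 0.64, 0.15, 0.84, 0.52, 0.47, 0.76]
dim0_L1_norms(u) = [1.05, 1.17, 2.26, 0.74, 0.8, 0.92, 1.65]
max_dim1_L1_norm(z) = 3.6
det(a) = -0.00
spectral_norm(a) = 2.52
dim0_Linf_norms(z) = [1.04, 0.59, 0.28, 1.25, 1.08, 1.2, 0.85]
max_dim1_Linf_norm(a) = 1.44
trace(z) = 0.34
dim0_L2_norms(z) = [1.67, 1.06, 0.38, 1.46, 1.54, 1.69, 1.21]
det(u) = 0.00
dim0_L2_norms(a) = [1.79, 1.48, 0.92, 1.37, 1.87, 1.77, 1.48]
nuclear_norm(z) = 7.36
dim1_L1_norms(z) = [3.49, 2.08, 2.72, 2.51, 2.43, 1.88, 3.6]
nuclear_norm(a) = 8.82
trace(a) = 0.01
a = z + u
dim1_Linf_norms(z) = [1.04, 0.67, 1.2, 0.81, 0.66, 1.0, 1.25]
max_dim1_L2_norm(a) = 2.15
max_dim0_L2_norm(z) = 1.69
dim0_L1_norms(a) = [3.83, 3.52, 1.78, 2.6, 3.84, 3.52, 3.01]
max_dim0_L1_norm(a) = 3.84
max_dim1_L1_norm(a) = 4.59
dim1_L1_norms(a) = [3.7, 3.09, 2.78, 3.41, 2.42, 2.11, 4.59]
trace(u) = -0.33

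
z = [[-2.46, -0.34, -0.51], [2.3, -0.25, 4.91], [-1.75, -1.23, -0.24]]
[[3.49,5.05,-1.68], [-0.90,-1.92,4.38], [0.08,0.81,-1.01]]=z@[[-1.95, -2.67, 0.57],[2.54, 2.94, -0.11],[0.86, 1.01, 0.62]]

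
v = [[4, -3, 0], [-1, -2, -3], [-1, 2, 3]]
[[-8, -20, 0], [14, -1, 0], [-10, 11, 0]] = v@[[-2, -5, 0], [0, 0, 0], [-4, 2, 0]]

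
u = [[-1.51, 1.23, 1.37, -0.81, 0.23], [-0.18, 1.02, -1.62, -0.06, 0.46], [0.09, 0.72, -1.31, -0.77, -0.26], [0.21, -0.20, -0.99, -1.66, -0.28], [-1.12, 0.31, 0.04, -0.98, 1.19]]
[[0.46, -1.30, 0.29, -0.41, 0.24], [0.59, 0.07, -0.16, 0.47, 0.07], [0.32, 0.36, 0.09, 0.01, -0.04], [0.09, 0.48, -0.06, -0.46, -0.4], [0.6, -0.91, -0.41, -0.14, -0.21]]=u @ [[0.38,0.29,-0.03,0.10,-0.07], [0.51,-0.23,0.18,0.14,0.21], [0.08,-0.33,0.10,-0.16,0.05], [-0.21,0.04,0.02,0.33,0.2], [0.55,-0.39,-0.41,0.22,-0.13]]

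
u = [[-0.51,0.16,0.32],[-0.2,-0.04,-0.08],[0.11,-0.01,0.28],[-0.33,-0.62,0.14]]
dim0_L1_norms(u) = [1.15, 0.83, 0.82]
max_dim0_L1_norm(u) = 1.15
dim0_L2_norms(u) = [0.65, 0.64, 0.45]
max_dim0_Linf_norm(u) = 0.62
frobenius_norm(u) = 1.02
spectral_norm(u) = 0.77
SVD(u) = [[-0.51, -0.84, 0.01], [-0.18, -0.05, 0.48], [-0.03, -0.09, -0.87], [-0.84, 0.53, -0.08]] @ diag([0.7749639591233384, 0.5687897088047885, 0.33986634022457174]) @ [[0.74, 0.57, -0.36], [0.45, -0.81, -0.38], [-0.51, 0.12, -0.85]]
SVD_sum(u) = [[-0.29, -0.23, 0.14], [-0.1, -0.08, 0.05], [-0.02, -0.01, 0.01], [-0.48, -0.37, 0.23]] + [[-0.21, 0.39, 0.18], [-0.01, 0.02, 0.01], [-0.02, 0.04, 0.02], [0.13, -0.24, -0.11]] + [[-0.0, 0.0, -0.0],[-0.08, 0.02, -0.14],[0.15, -0.04, 0.25],[0.01, -0.00, 0.02]]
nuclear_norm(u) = 1.68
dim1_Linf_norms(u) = [0.51, 0.2, 0.28, 0.62]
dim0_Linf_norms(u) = [0.51, 0.62, 0.32]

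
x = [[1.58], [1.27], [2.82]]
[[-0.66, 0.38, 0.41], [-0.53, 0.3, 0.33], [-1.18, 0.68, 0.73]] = x@[[-0.42, 0.24, 0.26]]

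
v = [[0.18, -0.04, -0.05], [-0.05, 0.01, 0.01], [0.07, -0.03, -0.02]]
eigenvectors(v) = [[-0.89, -0.15, 0.31],[0.26, 0.45, 0.38],[-0.37, -0.88, 0.87]]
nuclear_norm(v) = 0.23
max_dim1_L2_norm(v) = 0.19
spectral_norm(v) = 0.21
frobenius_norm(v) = 0.21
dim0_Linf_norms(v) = [0.18, 0.04, 0.05]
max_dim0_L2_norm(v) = 0.2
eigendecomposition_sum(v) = [[0.18, -0.04, -0.05], [-0.05, 0.01, 0.01], [0.07, -0.01, -0.02]] + [[-0.0, -0.00, 0.00],[0.00, 0.00, -0.0],[-0.00, -0.01, 0.00]] + [[-0.00, -0.00, -0.00], [-0.00, -0.0, -0.00], [-0.00, -0.01, -0.0]]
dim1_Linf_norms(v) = [0.18, 0.05, 0.07]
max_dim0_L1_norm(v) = 0.3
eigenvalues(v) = [0.17, 0.01, -0.01]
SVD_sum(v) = [[0.18, -0.04, -0.05],  [-0.05, 0.01, 0.01],  [0.07, -0.02, -0.02]] + [[0.00, 0.0, 0.00], [-0.0, -0.00, -0.00], [-0.0, -0.01, -0.00]] + [[-0.00, 0.00, -0.00], [-0.0, 0.0, -0.00], [0.0, -0.00, 0.00]]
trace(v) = 0.17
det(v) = -0.00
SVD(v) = [[-0.90, 0.33, -0.29], [0.24, -0.18, -0.95], [-0.37, -0.93, 0.08]] @ diag([0.21262915486063516, 0.013277663029992596, 0.0035420569890929976]) @ [[-0.94,0.23,0.26], [0.25,0.97,0.02], [0.24,-0.08,0.97]]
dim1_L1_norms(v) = [0.27, 0.07, 0.12]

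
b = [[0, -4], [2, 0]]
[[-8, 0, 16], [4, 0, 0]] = b @ [[2, 0, 0], [2, 0, -4]]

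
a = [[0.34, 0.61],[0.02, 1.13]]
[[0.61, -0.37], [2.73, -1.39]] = a @ [[-2.62,1.16],[2.46,-1.25]]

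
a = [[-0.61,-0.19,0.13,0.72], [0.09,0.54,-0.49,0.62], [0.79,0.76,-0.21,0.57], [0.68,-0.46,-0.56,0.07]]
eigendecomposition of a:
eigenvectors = [[(-0.76+0j),0.49+0.00j,0.12+0.19j,(0.12-0.19j)],[(-0.06+0j),(-0.38+0j),0.40+0.30j,0.40-0.30j],[(0.34+0j),0.61+0.00j,0.68+0.00j,0.68-0.00j],[0.54+0.00j,(0.49+0j),(-0.12+0.48j),-0.12-0.48j]]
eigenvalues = [(-1.19+0j), (0.41+0j), (0.29+0.96j), (0.29-0.96j)]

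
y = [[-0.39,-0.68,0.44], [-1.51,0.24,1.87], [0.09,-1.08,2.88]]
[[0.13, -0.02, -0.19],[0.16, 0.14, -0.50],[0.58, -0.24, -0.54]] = y@[[0.06, -0.14, 0.15], [-0.13, 0.08, 0.09], [0.15, -0.05, -0.16]]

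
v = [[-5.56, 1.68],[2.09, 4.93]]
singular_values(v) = [5.95, 5.2]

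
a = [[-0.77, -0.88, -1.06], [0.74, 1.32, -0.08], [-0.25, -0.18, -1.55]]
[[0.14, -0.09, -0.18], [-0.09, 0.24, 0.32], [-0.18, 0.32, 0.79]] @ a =[[-0.13, -0.21, 0.14], [0.17, 0.34, -0.42], [0.18, 0.44, -1.06]]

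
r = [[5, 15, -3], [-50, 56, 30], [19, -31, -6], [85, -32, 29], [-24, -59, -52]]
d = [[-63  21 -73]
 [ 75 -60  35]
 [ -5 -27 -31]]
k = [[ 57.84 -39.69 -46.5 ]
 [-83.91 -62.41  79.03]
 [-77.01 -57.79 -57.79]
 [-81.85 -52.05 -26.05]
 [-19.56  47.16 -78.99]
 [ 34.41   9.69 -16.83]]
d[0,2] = -73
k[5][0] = 34.41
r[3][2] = 29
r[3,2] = 29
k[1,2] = 79.03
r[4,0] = -24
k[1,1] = -62.41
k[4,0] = -19.56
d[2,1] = -27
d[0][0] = -63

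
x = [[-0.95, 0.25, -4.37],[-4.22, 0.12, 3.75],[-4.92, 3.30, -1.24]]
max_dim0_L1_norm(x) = 10.09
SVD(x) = [[-0.01, 0.73, -0.68],[-0.65, -0.52, -0.55],[-0.76, 0.44, 0.48]] @ diag([7.1371647473702815, 5.945528296537188, 1.5141904252670884]) @ [[0.91, -0.36, -0.21], [-0.11, 0.26, -0.96], [0.4, 0.89, 0.20]]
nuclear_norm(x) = 14.60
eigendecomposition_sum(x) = [[1.66, -0.83, -1.51], [-3.09, 1.54, 2.81], [-2.67, 1.33, 2.43]] + [[-0.77, -1.04, 0.73], [-1.08, -1.47, 1.03], [-0.25, -0.34, 0.24]] + [[-1.84, 2.12, -3.59], [-0.05, 0.05, -0.09], [-2.0, 2.3, -3.90]]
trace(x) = -2.07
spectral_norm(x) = 7.14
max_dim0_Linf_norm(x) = 4.92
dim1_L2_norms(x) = [4.48, 5.65, 6.05]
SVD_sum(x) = [[-0.05, 0.02, 0.01], [-4.23, 1.68, 0.96], [-4.92, 1.96, 1.12]] + [[-0.49,1.15,-4.18], [0.35,-0.82,2.96], [-0.29,0.69,-2.5]] + [[-0.41, -0.92, -0.21], [-0.34, -0.75, -0.17], [0.29, 0.65, 0.15]]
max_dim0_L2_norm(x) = 6.55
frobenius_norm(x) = 9.41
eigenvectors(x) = [[-0.38,0.57,0.68], [0.70,0.8,0.02], [0.61,0.18,0.74]]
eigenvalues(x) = [5.63, -2.01, -5.69]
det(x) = 64.25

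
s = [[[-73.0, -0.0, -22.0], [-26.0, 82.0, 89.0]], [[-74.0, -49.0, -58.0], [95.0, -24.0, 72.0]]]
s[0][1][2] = 89.0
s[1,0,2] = -58.0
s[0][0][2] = -22.0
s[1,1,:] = [95.0, -24.0, 72.0]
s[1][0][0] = -74.0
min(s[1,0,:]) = -74.0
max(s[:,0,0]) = -73.0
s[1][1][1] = -24.0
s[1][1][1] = -24.0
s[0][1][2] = 89.0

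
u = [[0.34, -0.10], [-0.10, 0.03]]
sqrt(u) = [[0.56,-0.16],[-0.16,0.07]]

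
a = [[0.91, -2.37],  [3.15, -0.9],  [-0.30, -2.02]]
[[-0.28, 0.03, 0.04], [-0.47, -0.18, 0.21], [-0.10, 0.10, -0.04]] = a @ [[-0.13, -0.07, 0.07],[0.07, -0.04, 0.01]]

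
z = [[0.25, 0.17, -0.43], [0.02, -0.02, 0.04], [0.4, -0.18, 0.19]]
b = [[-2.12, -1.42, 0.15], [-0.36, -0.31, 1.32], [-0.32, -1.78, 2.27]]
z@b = [[-0.45, 0.36, -0.71], [-0.05, -0.09, 0.07], [-0.84, -0.85, 0.25]]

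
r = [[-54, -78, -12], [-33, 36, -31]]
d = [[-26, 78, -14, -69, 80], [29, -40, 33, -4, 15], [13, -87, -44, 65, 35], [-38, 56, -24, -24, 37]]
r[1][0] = -33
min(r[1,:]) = -33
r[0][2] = -12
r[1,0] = -33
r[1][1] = 36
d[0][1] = 78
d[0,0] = -26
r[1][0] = -33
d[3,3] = -24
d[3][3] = -24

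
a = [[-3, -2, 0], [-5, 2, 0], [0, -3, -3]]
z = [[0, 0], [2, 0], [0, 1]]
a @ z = [[-4, 0], [4, 0], [-6, -3]]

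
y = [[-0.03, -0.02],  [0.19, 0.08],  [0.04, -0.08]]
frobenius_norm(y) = 0.23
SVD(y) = [[-0.17, 0.08], [0.99, -0.02], [0.03, 1.00]] @ diag([0.2092604628397276, 0.08949893123441743]) @ [[0.92, 0.38], [0.38, -0.92]]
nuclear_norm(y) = 0.30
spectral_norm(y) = 0.21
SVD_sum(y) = [[-0.03, -0.01], [0.19, 0.08], [0.01, 0.0]] + [[0.0,-0.01],[-0.0,0.0],[0.03,-0.08]]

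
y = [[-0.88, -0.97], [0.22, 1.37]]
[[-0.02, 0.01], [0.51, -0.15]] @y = [[0.02, 0.03], [-0.48, -0.7]]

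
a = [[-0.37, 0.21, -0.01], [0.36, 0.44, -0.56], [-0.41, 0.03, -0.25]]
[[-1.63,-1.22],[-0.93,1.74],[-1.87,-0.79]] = a@[[3.16, 2.95],[-2.08, -0.69],[2.05, -1.76]]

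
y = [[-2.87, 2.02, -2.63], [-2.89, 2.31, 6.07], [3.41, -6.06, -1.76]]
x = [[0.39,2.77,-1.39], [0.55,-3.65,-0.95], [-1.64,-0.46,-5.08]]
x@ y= [[-13.86, 15.61, 18.23], [5.73, -1.56, -21.93], [-11.29, 26.41, 10.46]]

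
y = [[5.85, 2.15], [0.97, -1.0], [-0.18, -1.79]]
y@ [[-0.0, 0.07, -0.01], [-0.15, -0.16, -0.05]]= [[-0.32, 0.07, -0.17], [0.15, 0.23, 0.04], [0.27, 0.27, 0.09]]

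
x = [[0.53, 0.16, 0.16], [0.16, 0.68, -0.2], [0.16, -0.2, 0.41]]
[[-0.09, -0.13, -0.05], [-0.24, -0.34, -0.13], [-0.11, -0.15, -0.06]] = x @ [[0.20, 0.28, 0.11], [-0.59, -0.83, -0.31], [-0.64, -0.89, -0.34]]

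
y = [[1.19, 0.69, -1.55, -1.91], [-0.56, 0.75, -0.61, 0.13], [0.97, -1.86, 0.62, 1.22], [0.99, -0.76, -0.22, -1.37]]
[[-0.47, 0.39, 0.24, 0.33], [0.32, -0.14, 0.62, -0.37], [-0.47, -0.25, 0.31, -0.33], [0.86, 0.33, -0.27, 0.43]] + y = [[0.72, 1.08, -1.31, -1.58],[-0.24, 0.61, 0.01, -0.24],[0.5, -2.11, 0.93, 0.89],[1.85, -0.43, -0.49, -0.94]]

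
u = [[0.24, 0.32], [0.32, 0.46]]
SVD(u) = [[-0.58, -0.81], [-0.81, 0.58]] @ diag([0.6883784863137727, 0.011621513686227396]) @ [[-0.58, -0.81], [-0.81, 0.58]]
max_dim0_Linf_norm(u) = 0.46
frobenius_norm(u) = 0.69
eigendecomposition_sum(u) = [[0.01,-0.01],[-0.01,0.00]] + [[0.23, 0.33], [0.33, 0.46]]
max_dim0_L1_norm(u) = 0.78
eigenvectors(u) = [[-0.81, -0.58], [0.58, -0.81]]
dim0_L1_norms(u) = [0.56, 0.78]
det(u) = 0.01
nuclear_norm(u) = 0.70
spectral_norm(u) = 0.69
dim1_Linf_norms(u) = [0.32, 0.46]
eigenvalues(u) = [0.01, 0.69]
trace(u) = 0.70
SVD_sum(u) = [[0.23, 0.33], [0.33, 0.46]] + [[0.01, -0.01], [-0.01, 0.00]]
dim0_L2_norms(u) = [0.4, 0.56]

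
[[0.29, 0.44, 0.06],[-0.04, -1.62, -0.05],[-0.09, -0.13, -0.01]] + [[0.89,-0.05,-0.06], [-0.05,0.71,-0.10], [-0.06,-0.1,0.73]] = [[1.18, 0.39, 0.00], [-0.09, -0.91, -0.15], [-0.15, -0.23, 0.72]]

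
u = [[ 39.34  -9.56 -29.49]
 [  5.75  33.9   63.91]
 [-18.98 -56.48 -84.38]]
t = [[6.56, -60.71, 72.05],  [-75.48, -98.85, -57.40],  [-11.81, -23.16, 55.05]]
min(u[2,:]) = -84.38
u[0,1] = -9.56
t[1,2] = -57.4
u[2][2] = -84.38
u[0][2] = -29.49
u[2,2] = -84.38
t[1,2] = -57.4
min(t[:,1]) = -98.85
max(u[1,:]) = 63.91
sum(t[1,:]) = -231.73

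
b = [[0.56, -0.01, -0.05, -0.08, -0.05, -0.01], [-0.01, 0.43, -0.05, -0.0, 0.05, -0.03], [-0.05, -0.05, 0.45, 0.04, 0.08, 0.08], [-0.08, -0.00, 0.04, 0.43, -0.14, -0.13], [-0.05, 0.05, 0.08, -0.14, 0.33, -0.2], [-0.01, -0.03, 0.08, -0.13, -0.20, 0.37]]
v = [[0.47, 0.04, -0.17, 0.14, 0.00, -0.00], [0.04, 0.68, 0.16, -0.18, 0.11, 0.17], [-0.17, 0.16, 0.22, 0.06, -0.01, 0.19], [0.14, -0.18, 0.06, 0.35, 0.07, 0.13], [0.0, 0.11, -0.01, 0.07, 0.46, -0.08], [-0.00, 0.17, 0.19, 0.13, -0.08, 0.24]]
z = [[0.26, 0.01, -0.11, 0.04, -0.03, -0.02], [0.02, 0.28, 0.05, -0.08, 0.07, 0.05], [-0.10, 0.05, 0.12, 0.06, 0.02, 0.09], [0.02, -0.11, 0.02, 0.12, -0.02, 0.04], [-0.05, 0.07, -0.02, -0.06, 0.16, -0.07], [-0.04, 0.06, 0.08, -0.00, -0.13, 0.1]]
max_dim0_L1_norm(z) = 0.58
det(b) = 0.00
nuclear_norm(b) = 2.57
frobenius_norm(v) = 1.25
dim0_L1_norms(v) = [0.82, 1.34, 0.81, 0.93, 0.73, 0.81]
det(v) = -0.00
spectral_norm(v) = 0.85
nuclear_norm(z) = 1.09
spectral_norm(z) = 0.37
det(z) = -0.00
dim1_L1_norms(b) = [0.76, 0.57, 0.75, 0.82, 0.85, 0.82]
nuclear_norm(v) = 2.43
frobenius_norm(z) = 0.57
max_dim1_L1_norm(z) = 0.55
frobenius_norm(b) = 1.16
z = b @ v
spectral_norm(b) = 0.63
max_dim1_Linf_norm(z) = 0.28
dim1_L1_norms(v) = [0.82, 1.34, 0.81, 0.93, 0.73, 0.81]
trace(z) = 1.04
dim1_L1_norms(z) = [0.47, 0.55, 0.44, 0.33, 0.43, 0.41]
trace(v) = 2.42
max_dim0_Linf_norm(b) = 0.56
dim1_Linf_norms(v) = [0.47, 0.68, 0.22, 0.35, 0.46, 0.24]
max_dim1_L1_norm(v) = 1.34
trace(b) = 2.57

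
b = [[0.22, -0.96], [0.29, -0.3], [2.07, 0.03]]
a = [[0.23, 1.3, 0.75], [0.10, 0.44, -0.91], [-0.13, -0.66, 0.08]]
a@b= [[1.98,-0.59], [-1.73,-0.26], [-0.05,0.33]]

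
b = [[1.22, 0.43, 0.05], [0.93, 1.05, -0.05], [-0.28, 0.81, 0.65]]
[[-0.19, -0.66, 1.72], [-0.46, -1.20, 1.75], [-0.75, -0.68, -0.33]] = b @ [[0.04, -0.21, 1.25], [-0.5, -0.95, 0.53], [-0.52, 0.05, -0.63]]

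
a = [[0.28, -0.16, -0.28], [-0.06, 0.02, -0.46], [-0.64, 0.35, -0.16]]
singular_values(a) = [0.81, 0.55, 0.0]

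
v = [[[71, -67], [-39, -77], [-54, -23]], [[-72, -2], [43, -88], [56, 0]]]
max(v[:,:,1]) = 0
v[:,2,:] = [[-54, -23], [56, 0]]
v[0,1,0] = -39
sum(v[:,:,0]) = 5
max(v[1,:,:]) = 56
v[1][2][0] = 56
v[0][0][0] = 71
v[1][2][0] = 56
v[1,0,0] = -72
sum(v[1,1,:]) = -45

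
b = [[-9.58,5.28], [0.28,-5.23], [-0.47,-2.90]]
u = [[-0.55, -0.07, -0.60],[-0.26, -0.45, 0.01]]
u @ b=[[5.53, -0.8],[2.36, 0.95]]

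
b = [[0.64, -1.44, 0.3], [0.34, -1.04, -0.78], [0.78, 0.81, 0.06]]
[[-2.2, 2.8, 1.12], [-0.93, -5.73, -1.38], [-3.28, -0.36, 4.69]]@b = [[0.42, 1.16, -2.78], [-3.62, 6.18, 4.11], [1.44, 8.90, -0.42]]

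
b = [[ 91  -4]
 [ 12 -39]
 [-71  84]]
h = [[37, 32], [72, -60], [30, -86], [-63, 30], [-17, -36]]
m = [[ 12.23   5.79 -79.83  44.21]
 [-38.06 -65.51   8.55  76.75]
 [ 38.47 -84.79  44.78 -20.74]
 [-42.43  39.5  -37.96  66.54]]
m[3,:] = [-42.43, 39.5, -37.96, 66.54]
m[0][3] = 44.21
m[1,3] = 76.75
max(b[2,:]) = 84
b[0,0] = 91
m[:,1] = [5.79, -65.51, -84.79, 39.5]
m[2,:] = [38.47, -84.79, 44.78, -20.74]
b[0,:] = [91, -4]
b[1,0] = 12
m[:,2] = [-79.83, 8.55, 44.78, -37.96]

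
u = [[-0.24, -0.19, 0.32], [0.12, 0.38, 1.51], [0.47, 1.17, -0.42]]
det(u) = 0.31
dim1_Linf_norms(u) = [0.32, 1.51, 1.17]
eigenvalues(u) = [1.37, -0.15, -1.5]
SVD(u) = [[0.21,0.19,-0.96], [0.94,-0.32,0.14], [-0.28,-0.93,-0.25]] @ diag([1.6008549527246603, 1.3484857441628897, 0.1415966741360301]) @ [[-0.04, -0.01, 1.0], [-0.39, -0.92, -0.02], [0.92, -0.39, 0.04]]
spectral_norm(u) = 1.60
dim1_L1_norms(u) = [0.75, 2.01, 2.06]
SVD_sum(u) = [[-0.01, -0.0, 0.33],[-0.06, -0.01, 1.50],[0.02, 0.00, -0.45]] + [[-0.10, -0.24, -0.01],[0.17, 0.40, 0.01],[0.48, 1.15, 0.03]] + [[-0.13,0.05,-0.01], [0.02,-0.01,0.0], [-0.03,0.01,-0.0]]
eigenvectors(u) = [[-0.01, -0.93, -0.28], [-0.84, 0.36, -0.59], [-0.55, -0.05, 0.76]]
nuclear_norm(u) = 3.09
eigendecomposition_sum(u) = [[0.00, 0.01, 0.01], [0.29, 0.86, 0.78], [0.19, 0.56, 0.51]] + [[-0.14, 0.02, -0.03],[0.05, -0.01, 0.01],[-0.01, 0.00, -0.00]] + [[-0.11, -0.22, 0.34],[-0.22, -0.47, 0.72],[0.29, 0.6, -0.93]]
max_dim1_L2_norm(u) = 1.56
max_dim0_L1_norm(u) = 2.25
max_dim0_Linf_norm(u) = 1.51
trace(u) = -0.28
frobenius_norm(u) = 2.10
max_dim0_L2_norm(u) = 1.6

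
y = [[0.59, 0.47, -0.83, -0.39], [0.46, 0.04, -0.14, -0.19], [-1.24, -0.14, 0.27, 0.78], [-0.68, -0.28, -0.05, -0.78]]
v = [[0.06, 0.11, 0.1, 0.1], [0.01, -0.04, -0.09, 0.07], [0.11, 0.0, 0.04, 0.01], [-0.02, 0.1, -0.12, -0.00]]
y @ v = [[-0.04,0.01,0.03,0.08], [0.02,0.03,0.06,0.05], [-0.06,-0.05,-0.19,-0.13], [-0.03,-0.14,0.05,-0.09]]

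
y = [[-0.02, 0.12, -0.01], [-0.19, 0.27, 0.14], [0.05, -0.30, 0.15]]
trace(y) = 0.40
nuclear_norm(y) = 0.70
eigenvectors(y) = [[(-0.8+0j), -0.22-0.10j, -0.22+0.10j], [-0.34+0.00j, -0.13-0.60j, -0.13+0.60j], [-0.49+0.00j, (0.75+0j), 0.75-0.00j]]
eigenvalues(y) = [(0.02+0j), (0.19+0.23j), (0.19-0.23j)]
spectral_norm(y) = 0.45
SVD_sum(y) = [[-0.05, 0.11, -0.00], [-0.12, 0.30, -0.00], [0.11, -0.27, 0.0]] + [[0.01, 0.00, -0.02], [-0.07, -0.03, 0.14], [-0.07, -0.03, 0.15]] + [[0.02, 0.01, 0.01], [-0.0, -0.0, -0.0], [0.0, 0.0, 0.00]]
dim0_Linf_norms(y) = [0.19, 0.3, 0.15]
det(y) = 0.00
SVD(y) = [[-0.26, 0.09, 0.96],  [-0.71, -0.69, -0.13],  [0.65, -0.71, 0.25]] @ diag([0.453461294265567, 0.22898492827971348, 0.020946532498988084]) @ [[0.38,  -0.92,  0.00], [0.41,  0.17,  -0.9], [0.83,  0.34,  0.44]]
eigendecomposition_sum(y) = [[(0.02+0j), (-0+0j), 0.01-0.00j],  [(0.01+0j), -0.00+0.00j, 0.00-0.00j],  [0.01+0.00j, (-0+0j), -0j]] + [[(-0.02+0.03j), 0.06-0.02j, (-0.01-0.04j)], [-0.10+0.01j, (0.14+0.09j), 0.07-0.08j], [(0.02-0.12j), -0.15+0.14j, (0.07+0.1j)]] + [[(-0.02-0.03j),0.06+0.02j,(-0.01+0.04j)], [-0.10-0.01j,(0.14-0.09j),0.07+0.08j], [(0.02+0.12j),(-0.15-0.14j),0.07-0.10j]]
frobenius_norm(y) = 0.51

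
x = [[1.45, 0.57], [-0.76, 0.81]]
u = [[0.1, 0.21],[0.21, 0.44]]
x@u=[[0.26, 0.56], [0.09, 0.20]]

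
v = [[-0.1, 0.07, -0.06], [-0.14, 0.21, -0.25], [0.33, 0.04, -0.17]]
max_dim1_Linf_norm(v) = 0.33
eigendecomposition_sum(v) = [[(0.07+0j),  -0.01-0.00j,  -0.01+0.00j], [(0.52+0j),  (-0.11-0j),  -0.05+0.00j], [(0.61+0j),  -0.13-0.00j,  -0.05+0.00j]] + [[(-0.08+0.08j), (0.04-0.02j), -0.03+0.01j],[-0.33+0.28j, (0.16-0.06j), -0.10+0.02j],[(-0.14+0.25j), (0.09-0.07j), (-0.06+0.03j)]] + [[(-0.08-0.08j), 0.04+0.02j, (-0.03-0.01j)], [(-0.33-0.28j), 0.16+0.06j, -0.10-0.02j], [-0.14-0.25j, (0.09+0.07j), -0.06-0.03j]]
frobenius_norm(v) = 0.53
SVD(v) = [[-0.32, -0.16, 0.93],[-0.58, -0.75, -0.33],[0.75, -0.64, 0.14]] @ diag([0.3798756775059393, 0.3738815638917063, 0.002654396597240135]) @ [[0.95, -0.30, 0.09], [-0.24, -0.52, 0.82], [0.20, 0.8, 0.57]]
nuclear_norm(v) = 0.76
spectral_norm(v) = 0.38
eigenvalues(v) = [(-0.1+0j), (0.02+0.06j), (0.02-0.06j)]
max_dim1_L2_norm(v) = 0.37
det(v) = -0.00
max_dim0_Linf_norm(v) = 0.33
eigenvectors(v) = [[-0.08+0.00j, (-0.22+0.02j), (-0.22-0.02j)], [(-0.65+0j), (-0.82+0j), (-0.82-0j)], [(-0.76+0j), (-0.5+0.18j), (-0.5-0.18j)]]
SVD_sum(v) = [[-0.12, 0.04, -0.01], [-0.21, 0.07, -0.02], [0.27, -0.09, 0.03]] + [[0.01,0.03,-0.05], [0.07,0.15,-0.23], [0.06,0.12,-0.2]] + [[0.00, 0.0, 0.0], [-0.00, -0.0, -0.00], [0.00, 0.00, 0.0]]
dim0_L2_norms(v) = [0.37, 0.22, 0.31]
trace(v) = -0.06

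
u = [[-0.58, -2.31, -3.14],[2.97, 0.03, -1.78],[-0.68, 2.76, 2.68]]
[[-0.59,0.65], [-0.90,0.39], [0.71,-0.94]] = u @ [[-0.17, 0.13], [-0.00, -0.30], [0.22, -0.01]]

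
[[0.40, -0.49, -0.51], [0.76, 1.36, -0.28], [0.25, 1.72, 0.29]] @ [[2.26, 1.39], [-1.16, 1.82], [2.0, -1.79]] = [[0.45,0.58], [-0.42,4.03], [-0.85,2.96]]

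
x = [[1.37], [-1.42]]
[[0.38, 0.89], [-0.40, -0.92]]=x @ [[0.28, 0.65]]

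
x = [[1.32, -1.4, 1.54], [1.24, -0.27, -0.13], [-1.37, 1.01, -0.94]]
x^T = [[1.32, 1.24, -1.37], [-1.40, -0.27, 1.01], [1.54, -0.13, -0.94]]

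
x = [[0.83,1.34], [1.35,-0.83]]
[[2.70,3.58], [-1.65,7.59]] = x@[[0.01, 5.26], [2.01, -0.59]]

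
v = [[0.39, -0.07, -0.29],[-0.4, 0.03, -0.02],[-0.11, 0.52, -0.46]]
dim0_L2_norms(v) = [0.57, 0.53, 0.54]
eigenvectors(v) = [[(0.76+0j), (-0.35-0.11j), -0.35+0.11j], [(-0.54+0j), -0.32-0.29j, -0.32+0.29j], [(-0.35+0j), -0.83+0.00j, -0.83-0.00j]]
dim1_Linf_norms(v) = [0.39, 0.4, 0.52]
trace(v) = -0.04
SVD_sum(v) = [[-0.01, 0.06, -0.06],[-0.02, 0.07, -0.07],[-0.12, 0.50, -0.48]] + [[0.44, -0.06, -0.17], [-0.34, 0.05, 0.13], [-0.0, 0.0, 0.00]] + [[-0.03, -0.07, -0.06], [-0.04, -0.09, -0.08], [0.01, 0.02, 0.02]]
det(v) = 0.07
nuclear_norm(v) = 1.48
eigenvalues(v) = [(0.58+0j), (-0.31+0.17j), (-0.31-0.17j)]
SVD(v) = [[0.12, 0.79, 0.60],  [0.14, -0.61, 0.78],  [0.98, -0.0, -0.18]] @ diag([0.7145029988267488, 0.5988621607353599, 0.16537707551821854]) @ [[-0.17,0.71,-0.68], [0.92,-0.13,-0.36], [-0.34,-0.69,-0.64]]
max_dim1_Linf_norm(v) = 0.52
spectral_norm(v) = 0.71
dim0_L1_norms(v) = [0.9, 0.62, 0.77]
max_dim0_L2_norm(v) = 0.57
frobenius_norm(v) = 0.95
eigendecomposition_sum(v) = [[0.41+0.00j, (-0.16+0j), -0.11-0.00j],[(-0.29+0j), 0.11-0.00j, 0.08+0.00j],[(-0.19+0j), (0.07-0j), (0.05+0j)]] + [[-0.01+0.09j, 0.04+0.18j, -0.09-0.09j],[(-0.05+0.09j), -0.04+0.22j, -0.05-0.14j],[(0.04+0.19j), (0.22+0.36j), -0.26-0.14j]] + [[(-0.01-0.09j),0.04-0.18j,(-0.09+0.09j)], [-0.05-0.09j,(-0.04-0.22j),-0.05+0.14j], [(0.04-0.19j),0.22-0.36j,(-0.26+0.14j)]]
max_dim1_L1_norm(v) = 1.09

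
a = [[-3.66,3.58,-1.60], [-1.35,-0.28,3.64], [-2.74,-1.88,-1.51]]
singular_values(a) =[5.56, 3.87, 3.37]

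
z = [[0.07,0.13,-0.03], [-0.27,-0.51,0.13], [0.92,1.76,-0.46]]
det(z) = -0.00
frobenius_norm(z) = 2.13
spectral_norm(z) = 2.13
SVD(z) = [[-0.07, 0.70, -0.71], [0.28, -0.67, -0.68], [-0.96, -0.25, -0.15]] @ diag([2.127947538306037, 0.006200570987830342, 0.000909470560021579]) @ [[-0.45,-0.86,0.23], [0.56,-0.08,0.83], [0.69,-0.50,-0.52]]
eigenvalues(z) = [(-0.9+0j), (-0+0j), (-0-0j)]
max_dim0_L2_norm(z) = 1.84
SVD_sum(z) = [[0.07, 0.13, -0.03], [-0.27, -0.51, 0.13], [0.92, 1.76, -0.46]] + [[0.00, -0.00, 0.00], [-0.0, 0.0, -0.00], [-0.0, 0.0, -0.00]] + [[-0.0, 0.0, 0.00],  [-0.00, 0.00, 0.00],  [-0.0, 0.00, 0.00]]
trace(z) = -0.90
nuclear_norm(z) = 2.14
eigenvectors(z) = [[(-0.07+0j), (0.3+0.53j), (0.3-0.53j)],[0.27+0.00j, (-0.33-0.28j), (-0.33+0.28j)],[(-0.96+0j), (-0.67+0j), -0.67-0.00j]]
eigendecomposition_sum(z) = [[(0.06-0j), (0.12-0j), -0.03+0.00j], [-0.27+0.00j, (-0.5+0j), 0.13-0.00j], [(0.93-0j), 1.77-0.00j, -0.46+0.00j]] + [[0j, 0j, 0.00+0.00j], [-0.00-0.00j, -0.00+0.00j, (-0+0j)], [(-0+0j), -0.00+0.00j, (-0+0j)]] + [[-0j, -0j, -0j], [(-0+0j), (-0-0j), -0.00-0.00j], [(-0-0j), -0.00-0.00j, -0.00-0.00j]]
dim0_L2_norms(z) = [0.96, 1.84, 0.48]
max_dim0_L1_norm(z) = 2.4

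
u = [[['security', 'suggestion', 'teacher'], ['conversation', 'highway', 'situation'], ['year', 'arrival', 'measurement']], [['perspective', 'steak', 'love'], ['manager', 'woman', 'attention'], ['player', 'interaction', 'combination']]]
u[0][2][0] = 'year'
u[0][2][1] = 'arrival'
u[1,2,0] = 'player'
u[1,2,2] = 'combination'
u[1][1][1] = 'woman'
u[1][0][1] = 'steak'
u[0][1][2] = 'situation'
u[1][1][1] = 'woman'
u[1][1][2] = 'attention'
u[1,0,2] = 'love'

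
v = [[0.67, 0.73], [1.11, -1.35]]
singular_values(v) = [1.76, 0.98]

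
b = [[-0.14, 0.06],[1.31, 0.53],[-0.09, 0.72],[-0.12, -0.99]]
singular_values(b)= [1.58, 1.02]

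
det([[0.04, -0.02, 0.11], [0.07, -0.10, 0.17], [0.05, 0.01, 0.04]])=0.000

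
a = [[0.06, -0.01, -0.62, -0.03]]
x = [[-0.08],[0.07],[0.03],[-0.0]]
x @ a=[[-0.00, 0.0, 0.05, 0.00], [0.0, -0.00, -0.04, -0.0], [0.00, -0.0, -0.02, -0.0], [0.00, 0.00, 0.00, 0.0]]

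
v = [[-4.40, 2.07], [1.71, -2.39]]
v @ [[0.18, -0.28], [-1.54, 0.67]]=[[-3.98, 2.62], [3.99, -2.08]]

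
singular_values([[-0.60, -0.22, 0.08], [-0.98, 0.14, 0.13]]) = [1.16, 0.26]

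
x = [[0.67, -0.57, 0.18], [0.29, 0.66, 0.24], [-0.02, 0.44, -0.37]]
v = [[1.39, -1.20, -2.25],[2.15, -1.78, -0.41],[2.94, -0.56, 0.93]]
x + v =[[2.06, -1.77, -2.07], [2.44, -1.12, -0.17], [2.92, -0.12, 0.56]]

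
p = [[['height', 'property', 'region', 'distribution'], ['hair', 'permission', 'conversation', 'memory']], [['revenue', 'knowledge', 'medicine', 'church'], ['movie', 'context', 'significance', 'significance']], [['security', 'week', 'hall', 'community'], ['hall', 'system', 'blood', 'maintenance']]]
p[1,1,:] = ['movie', 'context', 'significance', 'significance']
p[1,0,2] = 'medicine'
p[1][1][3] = 'significance'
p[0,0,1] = 'property'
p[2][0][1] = 'week'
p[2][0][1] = 'week'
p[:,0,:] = [['height', 'property', 'region', 'distribution'], ['revenue', 'knowledge', 'medicine', 'church'], ['security', 'week', 'hall', 'community']]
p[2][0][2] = 'hall'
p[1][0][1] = 'knowledge'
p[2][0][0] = 'security'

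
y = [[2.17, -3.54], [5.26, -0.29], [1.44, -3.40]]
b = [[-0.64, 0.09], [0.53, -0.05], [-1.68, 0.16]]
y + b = [[1.53, -3.45], [5.79, -0.34], [-0.24, -3.24]]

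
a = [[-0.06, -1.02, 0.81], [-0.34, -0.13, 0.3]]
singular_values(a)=[1.34, 0.35]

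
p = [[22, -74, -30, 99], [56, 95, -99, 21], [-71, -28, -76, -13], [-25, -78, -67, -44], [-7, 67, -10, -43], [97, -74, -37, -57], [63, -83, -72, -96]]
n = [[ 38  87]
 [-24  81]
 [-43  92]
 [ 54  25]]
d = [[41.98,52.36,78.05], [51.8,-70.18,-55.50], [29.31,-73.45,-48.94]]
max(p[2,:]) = -13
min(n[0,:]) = 38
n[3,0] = 54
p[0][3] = 99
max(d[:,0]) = 51.8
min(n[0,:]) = 38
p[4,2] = -10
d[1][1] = -70.18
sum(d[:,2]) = -26.39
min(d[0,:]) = 41.98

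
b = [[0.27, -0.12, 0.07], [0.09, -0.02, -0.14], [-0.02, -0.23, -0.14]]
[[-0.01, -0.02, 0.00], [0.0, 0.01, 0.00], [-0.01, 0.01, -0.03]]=b @ [[0.01, -0.05, 0.06],[0.06, 0.01, 0.12],[-0.01, -0.07, 0.01]]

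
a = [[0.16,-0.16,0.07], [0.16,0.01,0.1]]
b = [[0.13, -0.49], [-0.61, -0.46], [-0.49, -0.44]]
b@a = [[-0.06, -0.03, -0.04], [-0.17, 0.09, -0.09], [-0.15, 0.07, -0.08]]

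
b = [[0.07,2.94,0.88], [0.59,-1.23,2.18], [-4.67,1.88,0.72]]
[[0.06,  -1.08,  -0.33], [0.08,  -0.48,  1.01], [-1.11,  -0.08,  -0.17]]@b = [[0.91, 0.88, -2.54],[-4.99, 2.72, -0.25],[0.67, -3.48, -1.27]]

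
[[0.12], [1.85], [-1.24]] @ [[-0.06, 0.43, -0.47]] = [[-0.01, 0.05, -0.06], [-0.11, 0.8, -0.87], [0.07, -0.53, 0.58]]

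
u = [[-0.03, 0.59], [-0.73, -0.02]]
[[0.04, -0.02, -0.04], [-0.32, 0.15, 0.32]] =u @ [[0.44, -0.20, -0.43],  [0.09, -0.04, -0.09]]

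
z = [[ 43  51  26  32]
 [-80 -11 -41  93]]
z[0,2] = 26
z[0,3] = 32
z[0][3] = 32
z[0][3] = 32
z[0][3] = 32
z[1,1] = -11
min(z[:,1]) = -11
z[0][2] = 26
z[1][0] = -80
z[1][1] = -11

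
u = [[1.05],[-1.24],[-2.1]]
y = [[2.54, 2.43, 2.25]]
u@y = [[2.67, 2.55, 2.36], [-3.15, -3.01, -2.79], [-5.33, -5.1, -4.73]]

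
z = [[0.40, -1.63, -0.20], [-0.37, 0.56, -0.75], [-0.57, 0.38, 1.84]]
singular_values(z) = [2.17, 1.7, 0.36]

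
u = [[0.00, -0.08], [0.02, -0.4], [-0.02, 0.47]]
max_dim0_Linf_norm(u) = 0.47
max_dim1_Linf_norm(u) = 0.47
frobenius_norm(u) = 0.62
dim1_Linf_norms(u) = [0.08, 0.4, 0.47]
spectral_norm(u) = 0.62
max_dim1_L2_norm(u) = 0.47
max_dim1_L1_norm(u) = 0.49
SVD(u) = [[0.13, -0.84], [0.64, 0.47], [-0.76, 0.26]] @ diag([0.6229620826514791, 0.004271250230519457]) @ [[0.04, -1.0], [1.0, 0.04]]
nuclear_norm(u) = 0.63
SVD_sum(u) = [[0.00, -0.08], [0.02, -0.4], [-0.02, 0.47]] + [[-0.0, -0.0],[0.0, 0.0],[0.0, 0.00]]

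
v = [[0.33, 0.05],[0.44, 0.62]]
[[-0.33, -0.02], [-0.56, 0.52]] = v @ [[-0.98, -0.20], [-0.2, 0.98]]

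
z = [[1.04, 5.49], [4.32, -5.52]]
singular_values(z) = [8.22, 3.59]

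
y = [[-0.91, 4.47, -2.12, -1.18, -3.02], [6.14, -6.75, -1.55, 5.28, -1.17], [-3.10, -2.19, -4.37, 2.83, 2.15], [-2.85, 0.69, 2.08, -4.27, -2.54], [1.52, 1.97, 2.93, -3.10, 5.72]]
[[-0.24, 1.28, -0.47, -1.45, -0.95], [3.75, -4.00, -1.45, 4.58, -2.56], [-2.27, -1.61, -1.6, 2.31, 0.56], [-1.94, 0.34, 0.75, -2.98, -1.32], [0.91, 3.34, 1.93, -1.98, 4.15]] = y@[[0.66, 0.09, 0.03, 0.06, -0.03], [0.09, 0.47, 0.08, -0.18, 0.26], [0.03, 0.08, 0.29, -0.10, 0.1], [0.06, -0.18, -0.10, 0.55, 0.05], [-0.03, 0.26, 0.1, 0.05, 0.62]]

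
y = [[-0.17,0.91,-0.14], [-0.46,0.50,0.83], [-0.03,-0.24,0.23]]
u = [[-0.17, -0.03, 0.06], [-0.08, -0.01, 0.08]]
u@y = [[0.04,-0.18,0.01], [0.02,-0.1,0.02]]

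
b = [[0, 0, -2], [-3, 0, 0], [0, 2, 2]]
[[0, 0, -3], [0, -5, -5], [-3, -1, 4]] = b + [[0, 0, -1], [3, -5, -5], [-3, -3, 2]]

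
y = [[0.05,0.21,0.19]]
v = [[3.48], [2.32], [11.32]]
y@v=[[2.81]]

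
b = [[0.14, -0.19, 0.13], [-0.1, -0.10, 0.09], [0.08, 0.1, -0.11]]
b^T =[[0.14, -0.1, 0.08], [-0.19, -0.10, 0.10], [0.13, 0.09, -0.11]]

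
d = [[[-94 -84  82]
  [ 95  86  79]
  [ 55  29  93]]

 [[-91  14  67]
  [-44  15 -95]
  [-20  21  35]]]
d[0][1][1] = 86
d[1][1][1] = 15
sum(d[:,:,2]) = 261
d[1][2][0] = -20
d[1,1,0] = -44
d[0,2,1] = 29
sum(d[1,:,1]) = 50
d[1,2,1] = 21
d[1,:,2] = [67, -95, 35]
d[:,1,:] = [[95, 86, 79], [-44, 15, -95]]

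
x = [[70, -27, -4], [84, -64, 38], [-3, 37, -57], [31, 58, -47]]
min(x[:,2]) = -57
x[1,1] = -64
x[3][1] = 58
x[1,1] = -64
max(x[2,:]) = 37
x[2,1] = 37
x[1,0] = 84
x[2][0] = -3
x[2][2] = -57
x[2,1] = 37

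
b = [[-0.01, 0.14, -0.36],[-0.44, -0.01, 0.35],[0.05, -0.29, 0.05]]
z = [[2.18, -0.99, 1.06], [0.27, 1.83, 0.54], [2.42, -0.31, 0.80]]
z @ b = [[0.47,0.01,-1.08], [-0.78,-0.14,0.57], [0.15,0.11,-0.94]]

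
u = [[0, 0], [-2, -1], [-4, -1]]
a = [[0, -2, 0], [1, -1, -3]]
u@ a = [[0, 0, 0], [-1, 5, 3], [-1, 9, 3]]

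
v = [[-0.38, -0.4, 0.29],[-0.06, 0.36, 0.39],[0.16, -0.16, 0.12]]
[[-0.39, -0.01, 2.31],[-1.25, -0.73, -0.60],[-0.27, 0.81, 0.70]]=v@[[-0.33,2.61,-0.75],[-0.64,-2.11,-3.76],[-2.67,0.49,1.81]]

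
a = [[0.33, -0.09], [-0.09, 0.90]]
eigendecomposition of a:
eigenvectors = [[-0.99, 0.15], [-0.15, -0.99]]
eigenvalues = [0.32, 0.91]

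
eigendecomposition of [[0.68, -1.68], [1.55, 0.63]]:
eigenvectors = [[0.72+0.00j, (0.72-0j)], [0.01-0.69j, 0.01+0.69j]]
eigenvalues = [(0.66+1.61j), (0.66-1.61j)]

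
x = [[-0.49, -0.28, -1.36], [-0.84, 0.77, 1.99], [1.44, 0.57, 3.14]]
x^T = [[-0.49, -0.84, 1.44], [-0.28, 0.77, 0.57], [-1.36, 1.99, 3.14]]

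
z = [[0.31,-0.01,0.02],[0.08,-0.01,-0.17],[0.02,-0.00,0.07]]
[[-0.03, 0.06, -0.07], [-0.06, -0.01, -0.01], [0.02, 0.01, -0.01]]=z @ [[-0.11,0.19,-0.23], [-0.12,0.05,-0.09], [0.30,0.15,-0.06]]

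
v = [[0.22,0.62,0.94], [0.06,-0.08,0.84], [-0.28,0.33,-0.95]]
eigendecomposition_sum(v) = [[(0.07+0j), (-0.13-0j), (0.29-0j)], [(0.16+0j), -0.31-0.00j, 0.69-0.00j], [-0.20-0.00j, 0.40+0.00j, (-0.87+0j)]] + [[(0.08+0.18j), (0.38-0.19j), (0.32-0.09j)], [(-0.05+0.05j), (0.12+0.1j), 0.08+0.09j], [(-0.04-0.02j), (-0.03+0.09j), (-0.04+0.06j)]] + [[0.08-0.18j,0.38+0.19j,(0.32+0.09j)], [-0.05-0.05j,(0.12-0.1j),(0.08-0.09j)], [(-0.04+0.02j),-0.03-0.09j,(-0.04-0.06j)]]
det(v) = -0.16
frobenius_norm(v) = 1.77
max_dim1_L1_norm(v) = 1.78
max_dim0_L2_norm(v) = 1.58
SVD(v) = [[0.63, -0.76, -0.18], [0.51, 0.23, 0.83], [-0.59, -0.61, 0.53]] @ diag([1.619380741243012, 0.6926517113875267, 0.14014143428395162]) @ [[0.21, 0.10, 0.97], [0.03, -1.00, 0.09], [-0.98, -0.01, 0.21]]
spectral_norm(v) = 1.62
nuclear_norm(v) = 2.45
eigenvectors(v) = [[-0.26+0.00j, (0.92+0j), (0.92-0j)], [-0.60+0.00j, 0.13+0.30j, (0.13-0.3j)], [0.76+0.00j, (-0.15+0.14j), (-0.15-0.14j)]]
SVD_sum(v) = [[0.21, 0.1, 0.99], [0.17, 0.08, 0.80], [-0.2, -0.09, -0.93]] + [[-0.01, 0.52, -0.05], [0.00, -0.16, 0.01], [-0.01, 0.42, -0.04]] + [[0.02, 0.0, -0.01], [-0.11, -0.00, 0.02], [-0.07, -0.0, 0.02]]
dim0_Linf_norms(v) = [0.28, 0.62, 0.95]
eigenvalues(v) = [(-1.12+0j), (0.15+0.34j), (0.15-0.34j)]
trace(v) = -0.81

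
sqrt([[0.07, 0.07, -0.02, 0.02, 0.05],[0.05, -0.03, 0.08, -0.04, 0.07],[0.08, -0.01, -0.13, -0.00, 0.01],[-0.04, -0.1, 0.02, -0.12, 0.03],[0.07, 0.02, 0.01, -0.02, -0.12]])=[[(0.3+0.05j), 0.13-0.04j, (-0.09+0j), 0.03+0.03j, (-0.02-0.03j)], [0.03-0.13j, 0.14+0.10j, 0.14+0.10j, 0.04-0.09j, 0.29-0.01j], [0.03-0.00j, (-0.06-0.01j), (0.16+0.25j), (-0.13-0.03j), (0.06-0.2j)], [(-0.41+0.09j), (-0.1-0.07j), 0.46+0.18j, -0.12+0.03j, (0.42-0.19j)], [(0.08+0.05j), (-0.06-0.03j), 0.14-0.19j, -0.15+0.05j, 0.01+0.13j]]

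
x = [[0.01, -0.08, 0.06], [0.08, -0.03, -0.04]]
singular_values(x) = [0.1, 0.09]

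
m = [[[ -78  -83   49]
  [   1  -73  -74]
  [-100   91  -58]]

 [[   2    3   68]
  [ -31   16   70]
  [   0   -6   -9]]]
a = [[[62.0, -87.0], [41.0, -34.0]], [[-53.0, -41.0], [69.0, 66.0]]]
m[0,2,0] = -100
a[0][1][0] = 41.0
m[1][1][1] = 16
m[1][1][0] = -31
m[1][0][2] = 68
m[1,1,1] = 16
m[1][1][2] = 70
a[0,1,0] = 41.0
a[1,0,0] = -53.0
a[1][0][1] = -41.0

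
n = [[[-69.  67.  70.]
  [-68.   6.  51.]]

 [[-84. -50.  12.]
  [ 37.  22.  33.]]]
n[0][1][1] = 6.0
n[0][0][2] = 70.0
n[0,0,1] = 67.0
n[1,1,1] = 22.0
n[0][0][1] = 67.0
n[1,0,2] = 12.0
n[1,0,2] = 12.0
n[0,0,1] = 67.0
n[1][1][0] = 37.0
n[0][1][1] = 6.0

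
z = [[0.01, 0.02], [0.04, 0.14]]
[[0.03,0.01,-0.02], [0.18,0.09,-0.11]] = z @ [[-0.09, -1.04, -0.91], [1.3, 0.93, -0.55]]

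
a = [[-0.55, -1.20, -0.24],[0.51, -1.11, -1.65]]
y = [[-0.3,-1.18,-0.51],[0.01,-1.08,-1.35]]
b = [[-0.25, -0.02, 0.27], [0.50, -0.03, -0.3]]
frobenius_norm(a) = 2.45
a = y + b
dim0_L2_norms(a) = [0.75, 1.63, 1.67]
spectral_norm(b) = 0.68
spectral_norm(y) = 2.10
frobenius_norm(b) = 0.69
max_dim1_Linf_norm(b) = 0.5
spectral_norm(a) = 2.21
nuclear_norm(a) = 3.27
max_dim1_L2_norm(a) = 2.05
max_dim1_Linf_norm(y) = 1.35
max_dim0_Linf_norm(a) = 1.65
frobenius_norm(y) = 2.18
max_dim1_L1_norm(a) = 3.27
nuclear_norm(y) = 2.66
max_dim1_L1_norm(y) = 2.44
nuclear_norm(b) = 0.78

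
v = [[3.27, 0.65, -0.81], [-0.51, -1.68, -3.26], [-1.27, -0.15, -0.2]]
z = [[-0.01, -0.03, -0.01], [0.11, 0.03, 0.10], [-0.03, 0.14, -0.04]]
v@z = [[0.06, -0.19, 0.06], [-0.08, -0.49, -0.03], [0.00, 0.01, 0.01]]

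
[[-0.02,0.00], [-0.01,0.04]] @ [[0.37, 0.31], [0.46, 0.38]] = [[-0.01, -0.01], [0.01, 0.01]]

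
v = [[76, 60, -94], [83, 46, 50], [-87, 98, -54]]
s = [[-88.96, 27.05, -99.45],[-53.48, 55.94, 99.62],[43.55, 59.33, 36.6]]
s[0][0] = -88.96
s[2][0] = 43.55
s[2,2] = 36.6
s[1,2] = 99.62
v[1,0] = 83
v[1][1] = 46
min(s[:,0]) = -88.96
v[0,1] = 60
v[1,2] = 50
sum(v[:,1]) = 204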